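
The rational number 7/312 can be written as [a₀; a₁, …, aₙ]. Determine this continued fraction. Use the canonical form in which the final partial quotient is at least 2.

7 = 0·312 + 7, so a_0 = 0
312 = 44·7 + 4, so a_1 = 44
7 = 1·4 + 3, so a_2 = 1
4 = 1·3 + 1, so a_3 = 1
3 = 3·1 + 0, so a_4 = 3

[0; 44, 1, 1, 3]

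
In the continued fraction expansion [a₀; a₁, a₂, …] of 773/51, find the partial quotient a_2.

Repeatedly divide and take the remainder:
773 = 15·51 + 8, so a_0 = 15
51 = 6·8 + 3, so a_1 = 6
8 = 2·3 + 2, so a_2 = 2

2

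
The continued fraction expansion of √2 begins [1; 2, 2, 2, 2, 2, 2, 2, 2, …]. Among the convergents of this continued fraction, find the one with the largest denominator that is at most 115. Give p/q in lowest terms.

99/70

List convergents until the denominator exceeds the bound:
a_0 = 1: 1/1  (≤ bound)
a_1 = 2: 3/2  (≤ bound)
a_2 = 2: 7/5  (≤ bound)
a_3 = 2: 17/12  (≤ bound)
a_4 = 2: 41/29  (≤ bound)
a_5 = 2: 99/70  (≤ bound)
a_6 = 2: 239/169  (> 115, stop)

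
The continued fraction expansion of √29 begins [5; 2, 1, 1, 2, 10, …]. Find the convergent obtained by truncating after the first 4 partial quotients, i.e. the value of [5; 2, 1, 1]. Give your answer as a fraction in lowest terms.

Compute successive convergents:
a_0 = 5: 5/1
a_1 = 2: 11/2
a_2 = 1: 16/3
a_3 = 1: 27/5

27/5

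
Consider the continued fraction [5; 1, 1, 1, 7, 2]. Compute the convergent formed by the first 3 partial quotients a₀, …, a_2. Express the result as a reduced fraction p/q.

Start with 1.
1 + 1/(1/1) = 1 + 1/1 = 2/1
5 + 1/(2/1) = 5 + 1/2 = 11/2

11/2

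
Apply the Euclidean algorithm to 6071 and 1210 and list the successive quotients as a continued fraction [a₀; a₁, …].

Apply division with remainder until the remainder is 0:
6071 ÷ 1210 → quotient 5, remainder 21
1210 ÷ 21 → quotient 57, remainder 13
21 ÷ 13 → quotient 1, remainder 8
13 ÷ 8 → quotient 1, remainder 5
8 ÷ 5 → quotient 1, remainder 3
5 ÷ 3 → quotient 1, remainder 2
3 ÷ 2 → quotient 1, remainder 1
2 ÷ 1 → quotient 2, remainder 0

[5; 57, 1, 1, 1, 1, 1, 2]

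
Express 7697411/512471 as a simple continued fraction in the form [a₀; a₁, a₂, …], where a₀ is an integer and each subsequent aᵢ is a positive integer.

[15; 49, 1, 1, 7, 52, 1, 12]

7697411 ÷ 512471 → quotient 15, remainder 10346
512471 ÷ 10346 → quotient 49, remainder 5517
10346 ÷ 5517 → quotient 1, remainder 4829
5517 ÷ 4829 → quotient 1, remainder 688
4829 ÷ 688 → quotient 7, remainder 13
688 ÷ 13 → quotient 52, remainder 12
13 ÷ 12 → quotient 1, remainder 1
12 ÷ 1 → quotient 12, remainder 0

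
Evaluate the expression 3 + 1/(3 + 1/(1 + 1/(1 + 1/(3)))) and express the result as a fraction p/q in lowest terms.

82/25

Collapse the nested fraction from the inside out:
Start with 3.
1 + 1/(3/1) = 1 + 1/3 = 4/3
1 + 1/(4/3) = 1 + 3/4 = 7/4
3 + 1/(7/4) = 3 + 4/7 = 25/7
3 + 1/(25/7) = 3 + 7/25 = 82/25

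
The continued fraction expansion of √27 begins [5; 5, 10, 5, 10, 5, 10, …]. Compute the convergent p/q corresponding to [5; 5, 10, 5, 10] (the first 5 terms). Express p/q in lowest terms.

Build up convergents one term at a time:
a_0 = 5: 5/1
a_1 = 5: 26/5
a_2 = 10: 265/51
a_3 = 5: 1351/260
a_4 = 10: 13775/2651

13775/2651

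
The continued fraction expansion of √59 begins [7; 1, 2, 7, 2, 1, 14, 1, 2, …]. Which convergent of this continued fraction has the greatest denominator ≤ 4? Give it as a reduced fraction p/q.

a_0 = 7: 7/1  (≤ bound)
a_1 = 1: 8/1  (≤ bound)
a_2 = 2: 23/3  (≤ bound)
a_3 = 7: 169/22  (> 4, stop)

23/3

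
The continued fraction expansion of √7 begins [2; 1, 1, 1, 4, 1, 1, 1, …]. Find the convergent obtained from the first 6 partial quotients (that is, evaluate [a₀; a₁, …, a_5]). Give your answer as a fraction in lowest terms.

a_0 = 2: 2/1
a_1 = 1: 3/1
a_2 = 1: 5/2
a_3 = 1: 8/3
a_4 = 4: 37/14
a_5 = 1: 45/17

45/17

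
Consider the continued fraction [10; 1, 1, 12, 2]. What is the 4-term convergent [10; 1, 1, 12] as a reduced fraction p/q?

Compute successive convergents:
a_0 = 10: 10/1
a_1 = 1: 11/1
a_2 = 1: 21/2
a_3 = 12: 263/25

263/25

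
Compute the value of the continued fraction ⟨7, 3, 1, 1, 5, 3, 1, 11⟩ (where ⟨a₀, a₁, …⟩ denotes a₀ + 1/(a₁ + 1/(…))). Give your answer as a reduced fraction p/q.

Start with 11.
1 + 1/(11/1) = 1 + 1/11 = 12/11
3 + 1/(12/11) = 3 + 11/12 = 47/12
5 + 1/(47/12) = 5 + 12/47 = 247/47
1 + 1/(247/47) = 1 + 47/247 = 294/247
1 + 1/(294/247) = 1 + 247/294 = 541/294
3 + 1/(541/294) = 3 + 294/541 = 1917/541
7 + 1/(1917/541) = 7 + 541/1917 = 13960/1917

13960/1917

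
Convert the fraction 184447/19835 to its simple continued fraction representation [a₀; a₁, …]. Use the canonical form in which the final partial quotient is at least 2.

Repeatedly divide and take the remainder:
184447 = 9·19835 + 5932, so a_0 = 9
19835 = 3·5932 + 2039, so a_1 = 3
5932 = 2·2039 + 1854, so a_2 = 2
2039 = 1·1854 + 185, so a_3 = 1
1854 = 10·185 + 4, so a_4 = 10
185 = 46·4 + 1, so a_5 = 46
4 = 4·1 + 0, so a_6 = 4

[9; 3, 2, 1, 10, 46, 4]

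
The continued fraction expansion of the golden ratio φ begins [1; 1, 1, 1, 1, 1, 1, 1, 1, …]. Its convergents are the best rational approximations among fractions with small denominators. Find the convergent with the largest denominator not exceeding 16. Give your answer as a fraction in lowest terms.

List convergents until the denominator exceeds the bound:
a_0 = 1: 1/1  (≤ bound)
a_1 = 1: 2/1  (≤ bound)
a_2 = 1: 3/2  (≤ bound)
a_3 = 1: 5/3  (≤ bound)
a_4 = 1: 8/5  (≤ bound)
a_5 = 1: 13/8  (≤ bound)
a_6 = 1: 21/13  (≤ bound)
a_7 = 1: 34/21  (> 16, stop)

21/13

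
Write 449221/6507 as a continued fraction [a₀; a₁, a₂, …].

⌊449221/6507⌋ = 69, remainder 238
⌊6507/238⌋ = 27, remainder 81
⌊238/81⌋ = 2, remainder 76
⌊81/76⌋ = 1, remainder 5
⌊76/5⌋ = 15, remainder 1
⌊5/1⌋ = 5, remainder 0

[69; 27, 2, 1, 15, 5]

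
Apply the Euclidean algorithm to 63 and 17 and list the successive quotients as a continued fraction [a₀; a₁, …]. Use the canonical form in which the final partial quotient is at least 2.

Run the Euclidean algorithm, recording each quotient:
63 = 3·17 + 12, so a_0 = 3
17 = 1·12 + 5, so a_1 = 1
12 = 2·5 + 2, so a_2 = 2
5 = 2·2 + 1, so a_3 = 2
2 = 2·1 + 0, so a_4 = 2

[3; 1, 2, 2, 2]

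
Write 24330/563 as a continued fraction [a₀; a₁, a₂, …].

[43; 4, 1, 1, 1, 7, 2, 2]

24330 ÷ 563 → quotient 43, remainder 121
563 ÷ 121 → quotient 4, remainder 79
121 ÷ 79 → quotient 1, remainder 42
79 ÷ 42 → quotient 1, remainder 37
42 ÷ 37 → quotient 1, remainder 5
37 ÷ 5 → quotient 7, remainder 2
5 ÷ 2 → quotient 2, remainder 1
2 ÷ 1 → quotient 2, remainder 0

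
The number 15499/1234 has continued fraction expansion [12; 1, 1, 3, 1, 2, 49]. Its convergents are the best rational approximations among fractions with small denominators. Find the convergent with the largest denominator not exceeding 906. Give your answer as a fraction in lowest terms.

314/25

a_0 = 12: 12/1  (≤ bound)
a_1 = 1: 13/1  (≤ bound)
a_2 = 1: 25/2  (≤ bound)
a_3 = 3: 88/7  (≤ bound)
a_4 = 1: 113/9  (≤ bound)
a_5 = 2: 314/25  (≤ bound)
a_6 = 49: 15499/1234  (> 906, stop)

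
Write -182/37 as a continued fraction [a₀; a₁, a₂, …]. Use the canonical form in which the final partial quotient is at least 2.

[-5; 12, 3]

Repeatedly divide and take the remainder:
⌊-182/37⌋ = -5, remainder 3
⌊37/3⌋ = 12, remainder 1
⌊3/1⌋ = 3, remainder 0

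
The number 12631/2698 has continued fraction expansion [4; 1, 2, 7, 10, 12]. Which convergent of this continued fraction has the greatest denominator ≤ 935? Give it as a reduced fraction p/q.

1044/223

a_0 = 4: 4/1  (≤ bound)
a_1 = 1: 5/1  (≤ bound)
a_2 = 2: 14/3  (≤ bound)
a_3 = 7: 103/22  (≤ bound)
a_4 = 10: 1044/223  (≤ bound)
a_5 = 12: 12631/2698  (> 935, stop)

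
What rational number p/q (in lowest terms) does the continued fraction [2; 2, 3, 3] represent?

56/23

Start with 3.
3 + 1/(3/1) = 3 + 1/3 = 10/3
2 + 1/(10/3) = 2 + 3/10 = 23/10
2 + 1/(23/10) = 2 + 10/23 = 56/23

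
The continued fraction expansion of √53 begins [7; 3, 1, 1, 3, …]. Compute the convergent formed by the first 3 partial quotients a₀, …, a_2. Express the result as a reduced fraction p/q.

Start with 1.
3 + 1/(1/1) = 3 + 1/1 = 4/1
7 + 1/(4/1) = 7 + 1/4 = 29/4

29/4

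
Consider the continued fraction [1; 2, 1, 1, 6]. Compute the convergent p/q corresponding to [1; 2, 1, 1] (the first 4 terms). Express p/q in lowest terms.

7/5

Start with 1.
1 + 1/(1/1) = 1 + 1/1 = 2/1
2 + 1/(2/1) = 2 + 1/2 = 5/2
1 + 1/(5/2) = 1 + 2/5 = 7/5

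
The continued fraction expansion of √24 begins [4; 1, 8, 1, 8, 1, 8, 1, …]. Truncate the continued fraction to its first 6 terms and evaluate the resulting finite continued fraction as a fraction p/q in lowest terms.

485/99

Collapse the nested fraction from the inside out:
Start with 1.
8 + 1/(1/1) = 8 + 1/1 = 9/1
1 + 1/(9/1) = 1 + 1/9 = 10/9
8 + 1/(10/9) = 8 + 9/10 = 89/10
1 + 1/(89/10) = 1 + 10/89 = 99/89
4 + 1/(99/89) = 4 + 89/99 = 485/99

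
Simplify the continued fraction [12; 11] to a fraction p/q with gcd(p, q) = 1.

Start with 11.
12 + 1/(11/1) = 12 + 1/11 = 133/11

133/11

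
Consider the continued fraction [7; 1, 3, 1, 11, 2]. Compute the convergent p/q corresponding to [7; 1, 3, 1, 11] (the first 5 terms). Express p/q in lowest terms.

460/59

Starting at the tail and folding back:
Start with 11.
1 + 1/(11/1) = 1 + 1/11 = 12/11
3 + 1/(12/11) = 3 + 11/12 = 47/12
1 + 1/(47/12) = 1 + 12/47 = 59/47
7 + 1/(59/47) = 7 + 47/59 = 460/59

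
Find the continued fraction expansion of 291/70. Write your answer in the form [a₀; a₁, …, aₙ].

[4; 6, 2, 1, 3]

291 ÷ 70 → quotient 4, remainder 11
70 ÷ 11 → quotient 6, remainder 4
11 ÷ 4 → quotient 2, remainder 3
4 ÷ 3 → quotient 1, remainder 1
3 ÷ 1 → quotient 3, remainder 0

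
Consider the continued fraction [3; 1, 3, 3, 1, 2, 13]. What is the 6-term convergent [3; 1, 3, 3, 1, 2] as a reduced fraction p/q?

Start with 2.
1 + 1/(2/1) = 1 + 1/2 = 3/2
3 + 1/(3/2) = 3 + 2/3 = 11/3
3 + 1/(11/3) = 3 + 3/11 = 36/11
1 + 1/(36/11) = 1 + 11/36 = 47/36
3 + 1/(47/36) = 3 + 36/47 = 177/47

177/47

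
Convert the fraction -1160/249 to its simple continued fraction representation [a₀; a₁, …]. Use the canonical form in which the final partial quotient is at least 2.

-1160 ÷ 249 → quotient -5, remainder 85
249 ÷ 85 → quotient 2, remainder 79
85 ÷ 79 → quotient 1, remainder 6
79 ÷ 6 → quotient 13, remainder 1
6 ÷ 1 → quotient 6, remainder 0

[-5; 2, 1, 13, 6]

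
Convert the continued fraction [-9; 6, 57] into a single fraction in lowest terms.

-3030/343

Compute successive convergents:
a_0 = -9: -9/1
a_1 = 6: -53/6
a_2 = 57: -3030/343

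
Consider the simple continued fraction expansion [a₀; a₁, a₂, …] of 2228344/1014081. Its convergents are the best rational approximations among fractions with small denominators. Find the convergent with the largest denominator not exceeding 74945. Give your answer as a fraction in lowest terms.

a_0 = 2: 2/1  (≤ bound)
a_1 = 5: 11/5  (≤ bound)
a_2 = 15: 167/76  (≤ bound)
a_3 = 5: 846/385  (≤ bound)
a_4 = 30: 25547/11626  (≤ bound)
a_5 = 2: 51940/23637  (≤ bound)
a_6 = 3: 181367/82537  (> 74945, stop)

51940/23637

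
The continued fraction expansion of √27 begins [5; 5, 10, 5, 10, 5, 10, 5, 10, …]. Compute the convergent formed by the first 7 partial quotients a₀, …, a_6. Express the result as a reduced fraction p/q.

716035/137801

Starting at the tail and folding back:
Start with 10.
5 + 1/(10/1) = 5 + 1/10 = 51/10
10 + 1/(51/10) = 10 + 10/51 = 520/51
5 + 1/(520/51) = 5 + 51/520 = 2651/520
10 + 1/(2651/520) = 10 + 520/2651 = 27030/2651
5 + 1/(27030/2651) = 5 + 2651/27030 = 137801/27030
5 + 1/(137801/27030) = 5 + 27030/137801 = 716035/137801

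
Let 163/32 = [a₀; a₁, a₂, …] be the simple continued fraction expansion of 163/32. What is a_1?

10

163 ÷ 32 → quotient 5, remainder 3
32 ÷ 3 → quotient 10, remainder 2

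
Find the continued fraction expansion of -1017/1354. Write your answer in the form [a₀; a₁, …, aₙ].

[-1; 4, 56, 6]

Repeatedly divide and take the remainder:
-1017 ÷ 1354 → quotient -1, remainder 337
1354 ÷ 337 → quotient 4, remainder 6
337 ÷ 6 → quotient 56, remainder 1
6 ÷ 1 → quotient 6, remainder 0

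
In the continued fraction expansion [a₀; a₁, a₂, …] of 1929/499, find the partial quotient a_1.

1

1929 ÷ 499 → quotient 3, remainder 432
499 ÷ 432 → quotient 1, remainder 67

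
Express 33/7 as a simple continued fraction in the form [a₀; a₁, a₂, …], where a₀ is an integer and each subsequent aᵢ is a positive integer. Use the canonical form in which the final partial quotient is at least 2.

[4; 1, 2, 2]

⌊33/7⌋ = 4, remainder 5
⌊7/5⌋ = 1, remainder 2
⌊5/2⌋ = 2, remainder 1
⌊2/1⌋ = 2, remainder 0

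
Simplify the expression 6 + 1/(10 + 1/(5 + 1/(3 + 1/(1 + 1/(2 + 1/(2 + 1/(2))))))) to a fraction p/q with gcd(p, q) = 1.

20630/3383

Start with 2.
2 + 1/(2/1) = 2 + 1/2 = 5/2
2 + 1/(5/2) = 2 + 2/5 = 12/5
1 + 1/(12/5) = 1 + 5/12 = 17/12
3 + 1/(17/12) = 3 + 12/17 = 63/17
5 + 1/(63/17) = 5 + 17/63 = 332/63
10 + 1/(332/63) = 10 + 63/332 = 3383/332
6 + 1/(3383/332) = 6 + 332/3383 = 20630/3383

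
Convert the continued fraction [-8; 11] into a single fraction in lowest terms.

-87/11

Start with 11.
-8 + 1/(11/1) = -8 + 1/11 = -87/11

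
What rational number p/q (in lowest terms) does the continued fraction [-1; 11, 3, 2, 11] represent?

Build up convergents one term at a time:
a_0 = -1: -1/1
a_1 = 11: -10/11
a_2 = 3: -31/34
a_3 = 2: -72/79
a_4 = 11: -823/903

-823/903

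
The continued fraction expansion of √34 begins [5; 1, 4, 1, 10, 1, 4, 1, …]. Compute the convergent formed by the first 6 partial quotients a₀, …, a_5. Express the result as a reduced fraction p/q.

414/71

Start with 1.
10 + 1/(1/1) = 10 + 1/1 = 11/1
1 + 1/(11/1) = 1 + 1/11 = 12/11
4 + 1/(12/11) = 4 + 11/12 = 59/12
1 + 1/(59/12) = 1 + 12/59 = 71/59
5 + 1/(71/59) = 5 + 59/71 = 414/71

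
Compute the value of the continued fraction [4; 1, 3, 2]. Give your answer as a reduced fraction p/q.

Build up convergents one term at a time:
a_0 = 4: 4/1
a_1 = 1: 5/1
a_2 = 3: 19/4
a_3 = 2: 43/9

43/9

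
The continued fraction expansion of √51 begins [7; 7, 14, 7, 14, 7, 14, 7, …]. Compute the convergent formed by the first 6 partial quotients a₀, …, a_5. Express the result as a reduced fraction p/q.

Use the convergent recurrence hₖ = aₖ·hₖ₋₁ + hₖ₋₂ (and likewise for the denominators kₖ):
a_0 = 7: 7/1
a_1 = 7: 50/7
a_2 = 14: 707/99
a_3 = 7: 4999/700
a_4 = 14: 70693/9899
a_5 = 7: 499850/69993

499850/69993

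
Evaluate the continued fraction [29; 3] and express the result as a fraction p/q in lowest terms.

a_0 = 29: 29/1
a_1 = 3: 88/3

88/3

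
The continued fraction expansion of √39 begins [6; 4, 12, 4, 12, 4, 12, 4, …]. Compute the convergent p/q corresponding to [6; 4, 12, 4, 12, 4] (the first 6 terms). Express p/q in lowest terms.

62425/9996

a_0 = 6: 6/1
a_1 = 4: 25/4
a_2 = 12: 306/49
a_3 = 4: 1249/200
a_4 = 12: 15294/2449
a_5 = 4: 62425/9996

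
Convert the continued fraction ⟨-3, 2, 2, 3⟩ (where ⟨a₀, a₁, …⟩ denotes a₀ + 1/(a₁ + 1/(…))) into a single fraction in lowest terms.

-44/17

a_0 = -3: -3/1
a_1 = 2: -5/2
a_2 = 2: -13/5
a_3 = 3: -44/17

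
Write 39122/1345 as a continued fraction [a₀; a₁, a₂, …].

39122 ÷ 1345 → quotient 29, remainder 117
1345 ÷ 117 → quotient 11, remainder 58
117 ÷ 58 → quotient 2, remainder 1
58 ÷ 1 → quotient 58, remainder 0

[29; 11, 2, 58]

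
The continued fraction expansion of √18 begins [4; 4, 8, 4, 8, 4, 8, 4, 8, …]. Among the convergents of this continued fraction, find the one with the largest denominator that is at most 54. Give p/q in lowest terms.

140/33

List convergents until the denominator exceeds the bound:
a_0 = 4: 4/1  (≤ bound)
a_1 = 4: 17/4  (≤ bound)
a_2 = 8: 140/33  (≤ bound)
a_3 = 4: 577/136  (> 54, stop)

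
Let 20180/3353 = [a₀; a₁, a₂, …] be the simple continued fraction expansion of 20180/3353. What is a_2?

12

20180 = 6·3353 + 62, so a_0 = 6
3353 = 54·62 + 5, so a_1 = 54
62 = 12·5 + 2, so a_2 = 12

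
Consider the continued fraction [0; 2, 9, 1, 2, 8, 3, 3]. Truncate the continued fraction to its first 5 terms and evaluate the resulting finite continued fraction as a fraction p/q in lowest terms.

Work from the innermost term outward:
Start with 2.
1 + 1/(2/1) = 1 + 1/2 = 3/2
9 + 1/(3/2) = 9 + 2/3 = 29/3
2 + 1/(29/3) = 2 + 3/29 = 61/29
0 + 1/(61/29) = 0 + 29/61 = 29/61

29/61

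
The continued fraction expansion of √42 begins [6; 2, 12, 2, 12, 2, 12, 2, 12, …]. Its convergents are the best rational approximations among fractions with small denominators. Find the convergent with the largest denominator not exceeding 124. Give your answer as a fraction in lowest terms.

337/52

a_0 = 6: 6/1  (≤ bound)
a_1 = 2: 13/2  (≤ bound)
a_2 = 12: 162/25  (≤ bound)
a_3 = 2: 337/52  (≤ bound)
a_4 = 12: 4206/649  (> 124, stop)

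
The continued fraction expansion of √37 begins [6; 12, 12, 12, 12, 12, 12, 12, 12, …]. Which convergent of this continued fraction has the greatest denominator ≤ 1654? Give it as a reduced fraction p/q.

882/145

a_0 = 6: 6/1  (≤ bound)
a_1 = 12: 73/12  (≤ bound)
a_2 = 12: 882/145  (≤ bound)
a_3 = 12: 10657/1752  (> 1654, stop)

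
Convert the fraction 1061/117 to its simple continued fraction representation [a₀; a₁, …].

[9; 14, 1, 1, 1, 2]

Run the Euclidean algorithm, recording each quotient:
1061 = 9·117 + 8, so a_0 = 9
117 = 14·8 + 5, so a_1 = 14
8 = 1·5 + 3, so a_2 = 1
5 = 1·3 + 2, so a_3 = 1
3 = 1·2 + 1, so a_4 = 1
2 = 2·1 + 0, so a_5 = 2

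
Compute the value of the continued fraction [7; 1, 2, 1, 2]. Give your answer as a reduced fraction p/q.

a_0 = 7: 7/1
a_1 = 1: 8/1
a_2 = 2: 23/3
a_3 = 1: 31/4
a_4 = 2: 85/11

85/11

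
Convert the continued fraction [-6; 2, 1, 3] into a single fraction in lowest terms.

a_0 = -6: -6/1
a_1 = 2: -11/2
a_2 = 1: -17/3
a_3 = 3: -62/11

-62/11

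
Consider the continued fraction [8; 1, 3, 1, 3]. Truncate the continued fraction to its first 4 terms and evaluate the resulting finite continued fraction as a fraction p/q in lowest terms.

Starting at the tail and folding back:
Start with 1.
3 + 1/(1/1) = 3 + 1/1 = 4/1
1 + 1/(4/1) = 1 + 1/4 = 5/4
8 + 1/(5/4) = 8 + 4/5 = 44/5

44/5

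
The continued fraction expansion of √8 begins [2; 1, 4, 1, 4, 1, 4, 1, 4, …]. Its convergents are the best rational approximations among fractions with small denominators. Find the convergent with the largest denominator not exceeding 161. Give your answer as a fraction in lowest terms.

99/35

a_0 = 2: 2/1  (≤ bound)
a_1 = 1: 3/1  (≤ bound)
a_2 = 4: 14/5  (≤ bound)
a_3 = 1: 17/6  (≤ bound)
a_4 = 4: 82/29  (≤ bound)
a_5 = 1: 99/35  (≤ bound)
a_6 = 4: 478/169  (> 161, stop)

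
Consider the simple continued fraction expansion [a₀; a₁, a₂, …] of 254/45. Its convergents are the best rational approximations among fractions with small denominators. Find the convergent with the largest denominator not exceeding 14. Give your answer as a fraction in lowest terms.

a_0 = 5: 5/1  (≤ bound)
a_1 = 1: 6/1  (≤ bound)
a_2 = 1: 11/2  (≤ bound)
a_3 = 1: 17/3  (≤ bound)
a_4 = 4: 79/14  (≤ bound)
a_5 = 3: 254/45  (> 14, stop)

79/14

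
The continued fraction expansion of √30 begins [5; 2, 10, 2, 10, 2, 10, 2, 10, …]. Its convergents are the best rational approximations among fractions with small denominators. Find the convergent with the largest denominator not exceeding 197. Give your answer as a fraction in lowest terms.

a_0 = 5: 5/1  (≤ bound)
a_1 = 2: 11/2  (≤ bound)
a_2 = 10: 115/21  (≤ bound)
a_3 = 2: 241/44  (≤ bound)
a_4 = 10: 2525/461  (> 197, stop)

241/44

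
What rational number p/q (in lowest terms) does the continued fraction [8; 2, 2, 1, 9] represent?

573/68

a_0 = 8: 8/1
a_1 = 2: 17/2
a_2 = 2: 42/5
a_3 = 1: 59/7
a_4 = 9: 573/68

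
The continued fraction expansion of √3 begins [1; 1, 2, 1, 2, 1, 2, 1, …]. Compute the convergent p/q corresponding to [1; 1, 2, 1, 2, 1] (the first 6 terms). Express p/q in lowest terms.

Work from the innermost term outward:
Start with 1.
2 + 1/(1/1) = 2 + 1/1 = 3/1
1 + 1/(3/1) = 1 + 1/3 = 4/3
2 + 1/(4/3) = 2 + 3/4 = 11/4
1 + 1/(11/4) = 1 + 4/11 = 15/11
1 + 1/(15/11) = 1 + 11/15 = 26/15

26/15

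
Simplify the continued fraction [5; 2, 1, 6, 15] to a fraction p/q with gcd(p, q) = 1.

1621/303

Start with 15.
6 + 1/(15/1) = 6 + 1/15 = 91/15
1 + 1/(91/15) = 1 + 15/91 = 106/91
2 + 1/(106/91) = 2 + 91/106 = 303/106
5 + 1/(303/106) = 5 + 106/303 = 1621/303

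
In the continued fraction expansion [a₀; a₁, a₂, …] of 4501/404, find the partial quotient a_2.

4501 ÷ 404 → quotient 11, remainder 57
404 ÷ 57 → quotient 7, remainder 5
57 ÷ 5 → quotient 11, remainder 2

11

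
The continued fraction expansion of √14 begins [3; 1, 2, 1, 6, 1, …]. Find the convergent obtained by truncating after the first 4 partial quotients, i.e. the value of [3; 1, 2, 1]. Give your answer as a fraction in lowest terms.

15/4

Start with 1.
2 + 1/(1/1) = 2 + 1/1 = 3/1
1 + 1/(3/1) = 1 + 1/3 = 4/3
3 + 1/(4/3) = 3 + 3/4 = 15/4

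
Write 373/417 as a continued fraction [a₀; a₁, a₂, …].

Apply division with remainder until the remainder is 0:
⌊373/417⌋ = 0, remainder 373
⌊417/373⌋ = 1, remainder 44
⌊373/44⌋ = 8, remainder 21
⌊44/21⌋ = 2, remainder 2
⌊21/2⌋ = 10, remainder 1
⌊2/1⌋ = 2, remainder 0

[0; 1, 8, 2, 10, 2]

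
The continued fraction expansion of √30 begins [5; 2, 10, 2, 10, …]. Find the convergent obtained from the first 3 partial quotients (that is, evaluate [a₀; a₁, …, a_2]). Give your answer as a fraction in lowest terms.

Starting at the tail and folding back:
Start with 10.
2 + 1/(10/1) = 2 + 1/10 = 21/10
5 + 1/(21/10) = 5 + 10/21 = 115/21

115/21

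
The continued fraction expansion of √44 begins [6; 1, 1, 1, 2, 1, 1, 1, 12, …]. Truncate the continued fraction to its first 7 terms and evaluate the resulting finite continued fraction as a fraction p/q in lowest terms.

Compute successive convergents:
a_0 = 6: 6/1
a_1 = 1: 7/1
a_2 = 1: 13/2
a_3 = 1: 20/3
a_4 = 2: 53/8
a_5 = 1: 73/11
a_6 = 1: 126/19

126/19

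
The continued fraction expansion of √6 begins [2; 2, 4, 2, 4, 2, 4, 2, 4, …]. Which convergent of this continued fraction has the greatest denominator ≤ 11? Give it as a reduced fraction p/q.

List convergents until the denominator exceeds the bound:
a_0 = 2: 2/1  (≤ bound)
a_1 = 2: 5/2  (≤ bound)
a_2 = 4: 22/9  (≤ bound)
a_3 = 2: 49/20  (> 11, stop)

22/9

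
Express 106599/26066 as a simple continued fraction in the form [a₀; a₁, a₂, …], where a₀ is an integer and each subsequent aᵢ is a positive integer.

106599 = 4·26066 + 2335, so a_0 = 4
26066 = 11·2335 + 381, so a_1 = 11
2335 = 6·381 + 49, so a_2 = 6
381 = 7·49 + 38, so a_3 = 7
49 = 1·38 + 11, so a_4 = 1
38 = 3·11 + 5, so a_5 = 3
11 = 2·5 + 1, so a_6 = 2
5 = 5·1 + 0, so a_7 = 5

[4; 11, 6, 7, 1, 3, 2, 5]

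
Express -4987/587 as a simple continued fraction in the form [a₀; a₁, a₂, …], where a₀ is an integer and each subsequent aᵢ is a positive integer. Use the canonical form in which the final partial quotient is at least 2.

[-9; 1, 1, 58, 5]

-4987 = -9·587 + 296, so a_0 = -9
587 = 1·296 + 291, so a_1 = 1
296 = 1·291 + 5, so a_2 = 1
291 = 58·5 + 1, so a_3 = 58
5 = 5·1 + 0, so a_4 = 5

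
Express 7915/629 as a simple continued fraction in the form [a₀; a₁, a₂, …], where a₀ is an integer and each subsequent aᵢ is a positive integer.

[12; 1, 1, 2, 2, 52]

7915 = 12·629 + 367, so a_0 = 12
629 = 1·367 + 262, so a_1 = 1
367 = 1·262 + 105, so a_2 = 1
262 = 2·105 + 52, so a_3 = 2
105 = 2·52 + 1, so a_4 = 2
52 = 52·1 + 0, so a_5 = 52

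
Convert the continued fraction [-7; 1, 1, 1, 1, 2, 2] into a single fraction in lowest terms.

-198/31

Compute successive convergents:
a_0 = -7: -7/1
a_1 = 1: -6/1
a_2 = 1: -13/2
a_3 = 1: -19/3
a_4 = 1: -32/5
a_5 = 2: -83/13
a_6 = 2: -198/31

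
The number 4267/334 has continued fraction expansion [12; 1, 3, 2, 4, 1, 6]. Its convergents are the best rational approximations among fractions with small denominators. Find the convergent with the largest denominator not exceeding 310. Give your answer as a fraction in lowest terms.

List convergents until the denominator exceeds the bound:
a_0 = 12: 12/1  (≤ bound)
a_1 = 1: 13/1  (≤ bound)
a_2 = 3: 51/4  (≤ bound)
a_3 = 2: 115/9  (≤ bound)
a_4 = 4: 511/40  (≤ bound)
a_5 = 1: 626/49  (≤ bound)
a_6 = 6: 4267/334  (> 310, stop)

626/49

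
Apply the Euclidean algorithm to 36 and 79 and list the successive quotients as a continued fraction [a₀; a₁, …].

[0; 2, 5, 7]

36 = 0·79 + 36, so a_0 = 0
79 = 2·36 + 7, so a_1 = 2
36 = 5·7 + 1, so a_2 = 5
7 = 7·1 + 0, so a_3 = 7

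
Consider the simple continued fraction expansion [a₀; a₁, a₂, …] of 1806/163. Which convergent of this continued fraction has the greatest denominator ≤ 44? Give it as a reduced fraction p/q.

277/25

a_0 = 11: 11/1  (≤ bound)
a_1 = 12: 133/12  (≤ bound)
a_2 = 1: 144/13  (≤ bound)
a_3 = 1: 277/25  (≤ bound)
a_4 = 6: 1806/163  (> 44, stop)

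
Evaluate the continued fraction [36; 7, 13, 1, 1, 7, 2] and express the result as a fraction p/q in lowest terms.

Build up convergents one term at a time:
a_0 = 36: 36/1
a_1 = 7: 253/7
a_2 = 13: 3325/92
a_3 = 1: 3578/99
a_4 = 1: 6903/191
a_5 = 7: 51899/1436
a_6 = 2: 110701/3063

110701/3063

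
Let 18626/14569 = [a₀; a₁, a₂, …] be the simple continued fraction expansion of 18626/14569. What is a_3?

1

18626 ÷ 14569 → quotient 1, remainder 4057
14569 ÷ 4057 → quotient 3, remainder 2398
4057 ÷ 2398 → quotient 1, remainder 1659
2398 ÷ 1659 → quotient 1, remainder 739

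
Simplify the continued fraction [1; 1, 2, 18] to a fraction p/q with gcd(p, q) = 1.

a_0 = 1: 1/1
a_1 = 1: 2/1
a_2 = 2: 5/3
a_3 = 18: 92/55

92/55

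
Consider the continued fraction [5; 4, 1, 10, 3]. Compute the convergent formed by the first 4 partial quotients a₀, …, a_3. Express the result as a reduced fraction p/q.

281/54

a_0 = 5: 5/1
a_1 = 4: 21/4
a_2 = 1: 26/5
a_3 = 10: 281/54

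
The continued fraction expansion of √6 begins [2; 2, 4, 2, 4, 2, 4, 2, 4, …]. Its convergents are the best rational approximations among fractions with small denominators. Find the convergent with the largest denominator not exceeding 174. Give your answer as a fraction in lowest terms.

218/89

a_0 = 2: 2/1  (≤ bound)
a_1 = 2: 5/2  (≤ bound)
a_2 = 4: 22/9  (≤ bound)
a_3 = 2: 49/20  (≤ bound)
a_4 = 4: 218/89  (≤ bound)
a_5 = 2: 485/198  (> 174, stop)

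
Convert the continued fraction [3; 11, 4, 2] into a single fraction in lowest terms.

312/101

Collapse the nested fraction from the inside out:
Start with 2.
4 + 1/(2/1) = 4 + 1/2 = 9/2
11 + 1/(9/2) = 11 + 2/9 = 101/9
3 + 1/(101/9) = 3 + 9/101 = 312/101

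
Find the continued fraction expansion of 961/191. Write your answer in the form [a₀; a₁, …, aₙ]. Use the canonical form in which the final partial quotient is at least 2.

961 ÷ 191 → quotient 5, remainder 6
191 ÷ 6 → quotient 31, remainder 5
6 ÷ 5 → quotient 1, remainder 1
5 ÷ 1 → quotient 5, remainder 0

[5; 31, 1, 5]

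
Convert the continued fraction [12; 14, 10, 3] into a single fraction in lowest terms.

Start with 3.
10 + 1/(3/1) = 10 + 1/3 = 31/3
14 + 1/(31/3) = 14 + 3/31 = 437/31
12 + 1/(437/31) = 12 + 31/437 = 5275/437

5275/437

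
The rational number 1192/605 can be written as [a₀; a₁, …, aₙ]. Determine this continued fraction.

Apply division with remainder until the remainder is 0:
1192 ÷ 605 → quotient 1, remainder 587
605 ÷ 587 → quotient 1, remainder 18
587 ÷ 18 → quotient 32, remainder 11
18 ÷ 11 → quotient 1, remainder 7
11 ÷ 7 → quotient 1, remainder 4
7 ÷ 4 → quotient 1, remainder 3
4 ÷ 3 → quotient 1, remainder 1
3 ÷ 1 → quotient 3, remainder 0

[1; 1, 32, 1, 1, 1, 1, 3]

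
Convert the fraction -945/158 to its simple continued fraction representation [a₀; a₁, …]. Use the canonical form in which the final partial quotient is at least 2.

[-6; 52, 1, 2]

Repeatedly divide and take the remainder:
-945 = -6·158 + 3, so a_0 = -6
158 = 52·3 + 2, so a_1 = 52
3 = 1·2 + 1, so a_2 = 1
2 = 2·1 + 0, so a_3 = 2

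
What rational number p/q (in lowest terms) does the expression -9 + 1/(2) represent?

a_0 = -9: -9/1
a_1 = 2: -17/2

-17/2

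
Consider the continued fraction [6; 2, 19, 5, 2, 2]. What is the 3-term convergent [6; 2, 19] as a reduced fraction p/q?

253/39

Compute successive convergents:
a_0 = 6: 6/1
a_1 = 2: 13/2
a_2 = 19: 253/39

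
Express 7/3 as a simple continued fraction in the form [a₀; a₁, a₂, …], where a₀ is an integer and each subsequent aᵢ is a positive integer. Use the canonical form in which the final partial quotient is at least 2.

[2; 3]

⌊7/3⌋ = 2, remainder 1
⌊3/1⌋ = 3, remainder 0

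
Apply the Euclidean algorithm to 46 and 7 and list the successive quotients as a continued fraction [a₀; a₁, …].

Repeatedly divide and take the remainder:
46 ÷ 7 → quotient 6, remainder 4
7 ÷ 4 → quotient 1, remainder 3
4 ÷ 3 → quotient 1, remainder 1
3 ÷ 1 → quotient 3, remainder 0

[6; 1, 1, 3]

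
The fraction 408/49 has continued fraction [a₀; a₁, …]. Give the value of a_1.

3

Apply division with remainder until the remainder is 0:
408 = 8·49 + 16, so a_0 = 8
49 = 3·16 + 1, so a_1 = 3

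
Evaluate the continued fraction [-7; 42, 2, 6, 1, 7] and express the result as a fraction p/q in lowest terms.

a_0 = -7: -7/1
a_1 = 42: -293/42
a_2 = 2: -593/85
a_3 = 6: -3851/552
a_4 = 1: -4444/637
a_5 = 7: -34959/5011

-34959/5011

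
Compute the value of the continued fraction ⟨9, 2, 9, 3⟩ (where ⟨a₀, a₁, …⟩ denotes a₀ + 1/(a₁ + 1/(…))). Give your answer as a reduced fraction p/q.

a_0 = 9: 9/1
a_1 = 2: 19/2
a_2 = 9: 180/19
a_3 = 3: 559/59

559/59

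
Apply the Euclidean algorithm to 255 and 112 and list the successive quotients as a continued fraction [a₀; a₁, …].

Apply division with remainder until the remainder is 0:
255 ÷ 112 → quotient 2, remainder 31
112 ÷ 31 → quotient 3, remainder 19
31 ÷ 19 → quotient 1, remainder 12
19 ÷ 12 → quotient 1, remainder 7
12 ÷ 7 → quotient 1, remainder 5
7 ÷ 5 → quotient 1, remainder 2
5 ÷ 2 → quotient 2, remainder 1
2 ÷ 1 → quotient 2, remainder 0

[2; 3, 1, 1, 1, 1, 2, 2]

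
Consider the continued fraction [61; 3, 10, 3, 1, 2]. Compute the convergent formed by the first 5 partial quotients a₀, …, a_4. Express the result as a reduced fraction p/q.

Build up convergents one term at a time:
a_0 = 61: 61/1
a_1 = 3: 184/3
a_2 = 10: 1901/31
a_3 = 3: 5887/96
a_4 = 1: 7788/127

7788/127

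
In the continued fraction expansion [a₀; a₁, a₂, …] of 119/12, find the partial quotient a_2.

11

Run the Euclidean algorithm, recording each quotient:
⌊119/12⌋ = 9, remainder 11
⌊12/11⌋ = 1, remainder 1
⌊11/1⌋ = 11, remainder 0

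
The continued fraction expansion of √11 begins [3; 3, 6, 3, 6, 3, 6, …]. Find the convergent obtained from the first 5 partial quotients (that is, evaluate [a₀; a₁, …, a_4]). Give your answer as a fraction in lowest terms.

1257/379

Build up convergents one term at a time:
a_0 = 3: 3/1
a_1 = 3: 10/3
a_2 = 6: 63/19
a_3 = 3: 199/60
a_4 = 6: 1257/379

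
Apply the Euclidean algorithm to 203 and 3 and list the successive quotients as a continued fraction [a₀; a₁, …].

[67; 1, 2]

Repeatedly divide and take the remainder:
⌊203/3⌋ = 67, remainder 2
⌊3/2⌋ = 1, remainder 1
⌊2/1⌋ = 2, remainder 0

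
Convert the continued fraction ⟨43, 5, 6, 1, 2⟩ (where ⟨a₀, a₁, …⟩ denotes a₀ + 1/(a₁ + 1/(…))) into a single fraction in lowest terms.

Compute successive convergents:
a_0 = 43: 43/1
a_1 = 5: 216/5
a_2 = 6: 1339/31
a_3 = 1: 1555/36
a_4 = 2: 4449/103

4449/103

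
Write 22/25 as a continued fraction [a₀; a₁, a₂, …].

[0; 1, 7, 3]

Apply division with remainder until the remainder is 0:
22 ÷ 25 → quotient 0, remainder 22
25 ÷ 22 → quotient 1, remainder 3
22 ÷ 3 → quotient 7, remainder 1
3 ÷ 1 → quotient 3, remainder 0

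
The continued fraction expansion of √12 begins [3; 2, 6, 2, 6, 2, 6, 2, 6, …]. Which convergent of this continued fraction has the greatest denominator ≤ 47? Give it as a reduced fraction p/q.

a_0 = 3: 3/1  (≤ bound)
a_1 = 2: 7/2  (≤ bound)
a_2 = 6: 45/13  (≤ bound)
a_3 = 2: 97/28  (≤ bound)
a_4 = 6: 627/181  (> 47, stop)

97/28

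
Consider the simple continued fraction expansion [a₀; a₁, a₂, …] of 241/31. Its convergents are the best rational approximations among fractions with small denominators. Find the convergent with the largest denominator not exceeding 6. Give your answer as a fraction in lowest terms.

31/4

a_0 = 7: 7/1  (≤ bound)
a_1 = 1: 8/1  (≤ bound)
a_2 = 3: 31/4  (≤ bound)
a_3 = 2: 70/9  (> 6, stop)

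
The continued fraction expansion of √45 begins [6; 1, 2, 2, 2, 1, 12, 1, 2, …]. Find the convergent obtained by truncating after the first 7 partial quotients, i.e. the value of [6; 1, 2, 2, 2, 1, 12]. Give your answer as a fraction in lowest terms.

2046/305

Compute successive convergents:
a_0 = 6: 6/1
a_1 = 1: 7/1
a_2 = 2: 20/3
a_3 = 2: 47/7
a_4 = 2: 114/17
a_5 = 1: 161/24
a_6 = 12: 2046/305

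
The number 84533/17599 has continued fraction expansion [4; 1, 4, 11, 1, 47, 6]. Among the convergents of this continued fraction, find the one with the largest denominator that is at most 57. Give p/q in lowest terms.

List convergents until the denominator exceeds the bound:
a_0 = 4: 4/1  (≤ bound)
a_1 = 1: 5/1  (≤ bound)
a_2 = 4: 24/5  (≤ bound)
a_3 = 11: 269/56  (≤ bound)
a_4 = 1: 293/61  (> 57, stop)

269/56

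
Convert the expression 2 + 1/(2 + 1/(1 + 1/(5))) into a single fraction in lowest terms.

Start with 5.
1 + 1/(5/1) = 1 + 1/5 = 6/5
2 + 1/(6/5) = 2 + 5/6 = 17/6
2 + 1/(17/6) = 2 + 6/17 = 40/17

40/17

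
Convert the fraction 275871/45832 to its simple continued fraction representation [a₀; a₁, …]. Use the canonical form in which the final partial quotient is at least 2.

275871 ÷ 45832 → quotient 6, remainder 879
45832 ÷ 879 → quotient 52, remainder 124
879 ÷ 124 → quotient 7, remainder 11
124 ÷ 11 → quotient 11, remainder 3
11 ÷ 3 → quotient 3, remainder 2
3 ÷ 2 → quotient 1, remainder 1
2 ÷ 1 → quotient 2, remainder 0

[6; 52, 7, 11, 3, 1, 2]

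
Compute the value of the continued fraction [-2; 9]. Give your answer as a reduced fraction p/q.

Collapse the nested fraction from the inside out:
Start with 9.
-2 + 1/(9/1) = -2 + 1/9 = -17/9

-17/9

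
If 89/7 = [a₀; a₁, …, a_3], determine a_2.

2

Run the Euclidean algorithm, recording each quotient:
89 ÷ 7 → quotient 12, remainder 5
7 ÷ 5 → quotient 1, remainder 2
5 ÷ 2 → quotient 2, remainder 1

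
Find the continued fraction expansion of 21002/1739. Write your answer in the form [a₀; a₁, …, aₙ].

21002 = 12·1739 + 134, so a_0 = 12
1739 = 12·134 + 131, so a_1 = 12
134 = 1·131 + 3, so a_2 = 1
131 = 43·3 + 2, so a_3 = 43
3 = 1·2 + 1, so a_4 = 1
2 = 2·1 + 0, so a_5 = 2

[12; 12, 1, 43, 1, 2]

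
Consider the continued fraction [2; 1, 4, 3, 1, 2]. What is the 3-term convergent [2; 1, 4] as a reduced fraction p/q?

14/5

Compute successive convergents:
a_0 = 2: 2/1
a_1 = 1: 3/1
a_2 = 4: 14/5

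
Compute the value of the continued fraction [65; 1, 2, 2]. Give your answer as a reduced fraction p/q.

a_0 = 65: 65/1
a_1 = 1: 66/1
a_2 = 2: 197/3
a_3 = 2: 460/7

460/7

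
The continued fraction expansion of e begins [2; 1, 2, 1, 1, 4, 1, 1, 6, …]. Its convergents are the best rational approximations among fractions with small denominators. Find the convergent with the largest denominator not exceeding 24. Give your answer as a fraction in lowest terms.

List convergents until the denominator exceeds the bound:
a_0 = 2: 2/1  (≤ bound)
a_1 = 1: 3/1  (≤ bound)
a_2 = 2: 8/3  (≤ bound)
a_3 = 1: 11/4  (≤ bound)
a_4 = 1: 19/7  (≤ bound)
a_5 = 4: 87/32  (> 24, stop)

19/7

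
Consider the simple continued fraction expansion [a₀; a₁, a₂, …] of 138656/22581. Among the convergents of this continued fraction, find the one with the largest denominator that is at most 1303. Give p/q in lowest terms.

3193/520

List convergents until the denominator exceeds the bound:
a_0 = 6: 6/1  (≤ bound)
a_1 = 7: 43/7  (≤ bound)
a_2 = 8: 350/57  (≤ bound)
a_3 = 9: 3193/520  (≤ bound)
a_4 = 3: 9929/1617  (> 1303, stop)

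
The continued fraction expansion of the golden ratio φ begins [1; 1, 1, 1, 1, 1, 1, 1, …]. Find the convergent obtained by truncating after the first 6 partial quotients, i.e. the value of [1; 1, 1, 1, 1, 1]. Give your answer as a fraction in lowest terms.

Start with 1.
1 + 1/(1/1) = 1 + 1/1 = 2/1
1 + 1/(2/1) = 1 + 1/2 = 3/2
1 + 1/(3/2) = 1 + 2/3 = 5/3
1 + 1/(5/3) = 1 + 3/5 = 8/5
1 + 1/(8/5) = 1 + 5/8 = 13/8

13/8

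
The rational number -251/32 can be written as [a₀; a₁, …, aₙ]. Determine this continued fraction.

Repeatedly divide and take the remainder:
-251 ÷ 32 → quotient -8, remainder 5
32 ÷ 5 → quotient 6, remainder 2
5 ÷ 2 → quotient 2, remainder 1
2 ÷ 1 → quotient 2, remainder 0

[-8; 6, 2, 2]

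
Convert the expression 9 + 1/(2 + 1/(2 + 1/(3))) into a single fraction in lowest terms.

Build up convergents one term at a time:
a_0 = 9: 9/1
a_1 = 2: 19/2
a_2 = 2: 47/5
a_3 = 3: 160/17

160/17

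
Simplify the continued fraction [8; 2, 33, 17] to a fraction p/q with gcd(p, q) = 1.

Use the convergent recurrence hₖ = aₖ·hₖ₋₁ + hₖ₋₂ (and likewise for the denominators kₖ):
a_0 = 8: 8/1
a_1 = 2: 17/2
a_2 = 33: 569/67
a_3 = 17: 9690/1141

9690/1141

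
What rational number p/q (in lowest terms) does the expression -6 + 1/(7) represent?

Starting at the tail and folding back:
Start with 7.
-6 + 1/(7/1) = -6 + 1/7 = -41/7

-41/7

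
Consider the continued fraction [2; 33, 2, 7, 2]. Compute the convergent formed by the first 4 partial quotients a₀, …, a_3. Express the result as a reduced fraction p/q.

1019/502

Start with 7.
2 + 1/(7/1) = 2 + 1/7 = 15/7
33 + 1/(15/7) = 33 + 7/15 = 502/15
2 + 1/(502/15) = 2 + 15/502 = 1019/502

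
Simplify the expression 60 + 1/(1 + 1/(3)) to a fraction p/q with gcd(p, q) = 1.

243/4

a_0 = 60: 60/1
a_1 = 1: 61/1
a_2 = 3: 243/4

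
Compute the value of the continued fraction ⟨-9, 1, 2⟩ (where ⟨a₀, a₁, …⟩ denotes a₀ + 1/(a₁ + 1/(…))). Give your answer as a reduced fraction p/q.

Collapse the nested fraction from the inside out:
Start with 2.
1 + 1/(2/1) = 1 + 1/2 = 3/2
-9 + 1/(3/2) = -9 + 2/3 = -25/3

-25/3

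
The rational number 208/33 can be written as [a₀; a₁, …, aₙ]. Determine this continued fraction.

208 ÷ 33 → quotient 6, remainder 10
33 ÷ 10 → quotient 3, remainder 3
10 ÷ 3 → quotient 3, remainder 1
3 ÷ 1 → quotient 3, remainder 0

[6; 3, 3, 3]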